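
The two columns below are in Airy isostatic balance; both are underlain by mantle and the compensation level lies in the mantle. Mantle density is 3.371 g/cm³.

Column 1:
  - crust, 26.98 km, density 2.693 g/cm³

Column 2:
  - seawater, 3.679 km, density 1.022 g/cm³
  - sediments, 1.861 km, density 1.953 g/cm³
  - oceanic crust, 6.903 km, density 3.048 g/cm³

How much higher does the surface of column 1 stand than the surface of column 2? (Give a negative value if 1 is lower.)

1.42 km

For any compensation level in the mantle, the mantle terms cancel and isostasy reduces to e = (Σt_1 − Σt_2) − (Σ(ρt)_1 − Σ(ρt)_2) / ρ_m.
Σt_1 = 26.98 km; Σt_2 = 12.443 km; Σ(ρt)_1 = 72.65714; Σ(ρt)_2 = 28.434815 (in km·g/cm³).
e = (26.98 − 12.443) − (72.65714 − 28.434815) / 3.371 = 1.42 km.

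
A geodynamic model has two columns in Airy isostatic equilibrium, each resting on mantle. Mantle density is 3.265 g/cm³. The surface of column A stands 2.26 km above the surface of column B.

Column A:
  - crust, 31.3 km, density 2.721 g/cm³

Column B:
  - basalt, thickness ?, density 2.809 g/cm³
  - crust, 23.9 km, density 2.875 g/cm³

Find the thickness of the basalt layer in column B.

0.718 km

Take the compensation level at the base of the deeper column (depth z_c below the surface of column A) and equate Σ ρ_i t_i down to z_c; mantle fills any gap and the z_c terms cancel.
Column A: 31.3×2.721 + (z_c − 31.3)×3.265
Column B: 2.26×0 + x×2.809 + 23.9×2.875 + (z_c − 2.26 − 23.9 − x)×3.265
The z_c×3.265 term appears on both sides and cancels. Collect the known terms of each column as K = Σ(ρt)_known − 3.265 × (depth of known layers): K_A = 85.1673 − 3.265×31.3 = −17.0272; K_B = 68.7125 − 3.265×(2.26 + 23.9) = −16.6999.
Balance: K_A = K_B − x×(3.265 − 2.809), so x = (K_B − K_A)/(3.265 − 2.809) = 0.3273/0.456 = 0.718 km.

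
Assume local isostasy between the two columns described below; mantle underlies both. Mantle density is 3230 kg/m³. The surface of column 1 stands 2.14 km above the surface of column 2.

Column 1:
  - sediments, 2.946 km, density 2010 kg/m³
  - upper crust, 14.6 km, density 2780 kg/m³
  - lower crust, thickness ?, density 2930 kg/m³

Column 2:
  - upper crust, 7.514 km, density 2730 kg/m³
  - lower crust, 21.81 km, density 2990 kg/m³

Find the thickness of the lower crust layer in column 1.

Take the compensation level at the base of the deeper column (depth z_c below the surface of column 1) and equate Σ ρ_i t_i down to z_c; mantle fills any gap and the z_c terms cancel.
Column 1: 2.946×2010 + 14.6×2780 + x×2930 + (z_c − 17.546 − x)×3230
Column 2: 2.14×0 + 7.514×2730 + 21.81×2990 + (z_c − 2.14 − 29.324)×3230
The z_c×3230 term appears on both sides and cancels. Collect the known terms of each column as K = Σ(ρt)_known − 3230 × (depth of known layers): K_1 = 46509.46 − 3230×17.546 = −10164.12; K_2 = 85725.12 − 3230×(2.14 + 29.324) = −15903.6.
Balance: K_1 − x×(3230 − 2930) = K_2, so x = (K_1 − K_2)/(3230 − 2930) = 5739.48/300 = 19.1 km.

19.1 km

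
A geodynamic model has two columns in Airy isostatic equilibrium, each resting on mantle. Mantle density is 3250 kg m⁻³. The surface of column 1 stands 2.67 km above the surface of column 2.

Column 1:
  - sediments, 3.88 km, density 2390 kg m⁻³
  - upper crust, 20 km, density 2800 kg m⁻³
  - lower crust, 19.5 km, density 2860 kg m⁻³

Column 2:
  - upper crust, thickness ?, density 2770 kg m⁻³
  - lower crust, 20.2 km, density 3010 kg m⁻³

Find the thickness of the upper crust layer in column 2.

Take the compensation level at the base of the deeper column (depth z_c below the surface of column 1) and equate Σ ρ_i t_i down to z_c; mantle fills any gap and the z_c terms cancel.
Column 1: 3.88×2390 + 20×2800 + 19.5×2860 + (z_c − 43.38)×3250
Column 2: 2.67×0 + x×2770 + 20.2×3010 + (z_c − 2.67 − 20.2 − x)×3250
The z_c×3250 term appears on both sides and cancels. Collect the known terms of each column as K = Σ(ρt)_known − 3250 × (depth of known layers): K_1 = 121043.2 − 3250×43.38 = −19941.8; K_2 = 60802 − 3250×(2.67 + 20.2) = −13525.5.
Balance: K_1 = K_2 − x×(3250 − 2770), so x = (K_2 − K_1)/(3250 − 2770) = 6416.3/480 = 13.4 km.

13.4 km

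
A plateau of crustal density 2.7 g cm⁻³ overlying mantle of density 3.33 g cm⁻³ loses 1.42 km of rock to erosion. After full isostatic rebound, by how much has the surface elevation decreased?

Rebound u = e ρ_c/ρ_m = 1.42 km × 2.7/3.33 = 1.151 km.
Net surface drop = e − u = 1.42 km − 1.151 km = e (ρ_m − ρ_c)/ρ_m = 0.269 km.

0.269 km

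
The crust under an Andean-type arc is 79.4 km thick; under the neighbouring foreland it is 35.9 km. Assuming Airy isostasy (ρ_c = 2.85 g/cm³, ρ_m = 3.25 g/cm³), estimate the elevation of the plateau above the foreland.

Excess crust Δ = 79.4 km − 35.9 km = 43.5 km, split between elevation h and root r with h + r = Δ.
Airy balance ρ_c h = (ρ_m − ρ_c) r gives r = h ρ_c/(ρ_m − ρ_c), so h (1 + ρ_c/(ρ_m − ρ_c)) = Δ, i.e. h = Δ (ρ_m − ρ_c)/ρ_m.
h = 43.5 km × 0.4/3.25 = 5.35 km.

5.35 km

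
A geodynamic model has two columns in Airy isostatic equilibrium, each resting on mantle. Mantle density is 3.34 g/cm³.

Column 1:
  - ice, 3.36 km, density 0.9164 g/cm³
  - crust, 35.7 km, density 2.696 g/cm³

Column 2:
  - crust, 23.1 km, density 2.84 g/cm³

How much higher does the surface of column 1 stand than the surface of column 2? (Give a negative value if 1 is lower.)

For any compensation level in the mantle, the mantle terms cancel and isostasy reduces to e = (Σt_1 − Σt_2) − (Σ(ρt)_1 − Σ(ρt)_2) / ρ_m.
Σt_1 = 39.06 km; Σt_2 = 23.1 km; Σ(ρt)_1 = 99.326304; Σ(ρt)_2 = 65.604 (in km·g/cm³).
e = (39.06 − 23.1) − (99.326304 − 65.604) / 3.34 = 5.86 km.

5.86 km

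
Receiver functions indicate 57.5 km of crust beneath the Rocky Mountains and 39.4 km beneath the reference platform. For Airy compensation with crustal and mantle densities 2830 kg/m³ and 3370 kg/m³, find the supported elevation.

2.9 km

Excess crust Δ = 57.5 km − 39.4 km = 18.1 km, split between elevation h and root r with h + r = Δ.
Airy balance ρ_c h = (ρ_m − ρ_c) r gives r = h ρ_c/(ρ_m − ρ_c), so h (1 + ρ_c/(ρ_m − ρ_c)) = Δ, i.e. h = Δ (ρ_m − ρ_c)/ρ_m.
h = 18.1 km × 540/3370 = 2.9 km.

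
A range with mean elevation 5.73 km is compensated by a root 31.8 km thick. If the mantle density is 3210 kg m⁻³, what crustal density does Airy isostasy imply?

2720 kg m⁻³

ρ_c h = (ρ_m − ρ_c) r → ρ_c (h + r) = ρ_m r → ρ_c = ρ_m r / (h + r).
ρ_c = 3210 × 31.8 km / (5.73 km + 31.8 km) = 2720 kg m⁻³.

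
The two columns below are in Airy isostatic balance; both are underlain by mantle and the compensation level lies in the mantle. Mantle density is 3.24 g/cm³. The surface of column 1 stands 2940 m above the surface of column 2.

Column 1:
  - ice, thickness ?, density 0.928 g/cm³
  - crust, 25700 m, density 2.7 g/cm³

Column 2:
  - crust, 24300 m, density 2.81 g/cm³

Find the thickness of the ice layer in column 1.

2640 m

Take the compensation level at the base of the deeper column (depth z_c below the surface of column 1) and equate Σ ρ_i t_i down to z_c; mantle fills any gap and the z_c terms cancel.
Column 1: x×0.928 + 25700×2.7 + (z_c − 25700 − x)×3.24
Column 2: 2940×0 + 24300×2.81 + (z_c − 2940 − 24300)×3.24
The z_c×3.24 term appears on both sides and cancels. Collect the known terms of each column as K = Σ(ρt)_known − 3.24 × (depth of known layers): K_1 = 69390 − 3.24×25700 = −13878; K_2 = 68283 − 3.24×(2940 + 24300) = −19974.6.
Balance: K_1 − x×(3.24 − 0.928) = K_2, so x = (K_1 − K_2)/(3.24 − 0.928) = 6096.6/2.312 = 2640 m.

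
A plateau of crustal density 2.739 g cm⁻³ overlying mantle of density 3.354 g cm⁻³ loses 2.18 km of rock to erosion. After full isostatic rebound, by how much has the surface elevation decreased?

Rebound u = e ρ_c/ρ_m = 2.18 km × 2.739/3.354 = 1.78 km.
Net surface drop = e − u = 2.18 km − 1.78 km = e (ρ_m − ρ_c)/ρ_m = 0.4 km.

0.4 km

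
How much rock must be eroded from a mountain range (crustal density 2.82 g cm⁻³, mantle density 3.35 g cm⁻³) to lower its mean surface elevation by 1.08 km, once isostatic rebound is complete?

6.83 km

Net drop Δ = e − u = e − e ρ_c/ρ_m = e (ρ_m − ρ_c)/ρ_m.
e = Δ ρ_m/(ρ_m − ρ_c) = 1.08 km × 3.35/0.53 = 6.83 km.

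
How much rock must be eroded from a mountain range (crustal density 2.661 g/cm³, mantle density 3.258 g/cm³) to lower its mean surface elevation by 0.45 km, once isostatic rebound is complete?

Net drop Δ = e − u = e − e ρ_c/ρ_m = e (ρ_m − ρ_c)/ρ_m.
e = Δ ρ_m/(ρ_m − ρ_c) = 0.45 km × 3.258/0.597 = 2.46 km.

2.46 km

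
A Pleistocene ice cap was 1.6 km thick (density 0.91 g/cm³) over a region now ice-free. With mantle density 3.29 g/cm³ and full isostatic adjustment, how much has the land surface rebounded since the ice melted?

Removing the load lets mantle flow back in; uplift u satisfies ρ_ice t = ρ_m u.
u = t ρ_ice/ρ_m = 1.6 km × 0.91/3.29 = 0.443 km.

0.443 km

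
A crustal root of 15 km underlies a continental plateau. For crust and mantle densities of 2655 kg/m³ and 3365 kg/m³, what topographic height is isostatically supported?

4.01 km

Isostatic balance requires: ρ_c h = (ρ_m − ρ_c) r.
h = r (ρ_m − ρ_c) / ρ_c = 15 km × (3365 − 2655) / 2655 = 4.01 km.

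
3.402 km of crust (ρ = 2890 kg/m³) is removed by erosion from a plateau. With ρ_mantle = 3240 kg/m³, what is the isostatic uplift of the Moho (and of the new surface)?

Unloading: uplift u = e ρ_c/ρ_m = 3.402 km × 2890/3240 = 3.03 km.

3.03 km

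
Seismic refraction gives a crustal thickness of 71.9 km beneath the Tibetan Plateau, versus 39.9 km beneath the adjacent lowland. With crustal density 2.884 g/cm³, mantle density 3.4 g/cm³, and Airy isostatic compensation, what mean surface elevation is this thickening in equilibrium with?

Excess crust Δ = 71.9 km − 39.9 km = 32 km, split between elevation h and root r with h + r = Δ.
Airy balance ρ_c h = (ρ_m − ρ_c) r gives r = h ρ_c/(ρ_m − ρ_c), so h (1 + ρ_c/(ρ_m − ρ_c)) = Δ, i.e. h = Δ (ρ_m − ρ_c)/ρ_m.
h = 32 km × 0.516/3.4 = 4.86 km.

4.86 km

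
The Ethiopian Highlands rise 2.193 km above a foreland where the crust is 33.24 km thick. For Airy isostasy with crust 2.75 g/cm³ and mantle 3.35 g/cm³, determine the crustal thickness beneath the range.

Root depth r = h ρ_c / (ρ_m − ρ_c) = 2.193 km × 2.75 / 0.6 = 10.05 km.
Total thickness = T + h + r = 33.24 km + 2.193 km + 10.05 km = 45.5 km.

45.5 km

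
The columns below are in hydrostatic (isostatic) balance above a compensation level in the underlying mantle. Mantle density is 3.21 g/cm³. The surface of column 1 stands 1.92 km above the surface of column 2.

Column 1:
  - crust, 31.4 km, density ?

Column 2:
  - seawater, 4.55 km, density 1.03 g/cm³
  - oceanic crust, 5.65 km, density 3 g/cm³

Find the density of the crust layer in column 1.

2.66 g/cm³

Take the compensation level at the base of the deeper column (depth z_c below the surface of column 1) and equate Σ ρ_i t_i down to z_c; mantle fills any gap and the z_c terms cancel.
Column 1: 31.4×ρ + (z_c − 31.4)×3.21
Column 2: 1.92×0 + 4.55×1.03 + 5.65×3 + (z_c − 1.92 − 10.2)×3.21
The z_c×3.21 term appears on both sides and cancels. Collect the known terms of each column as K = Σ(ρt)_known − 3.21 × (depth of known layers): K_1 = 0 − 3.21×31.4 = −100.794; K_2 = 21.6365 − 3.21×(1.92 + 10.2) = −17.2687.
Balance: K_1 + 31.4×ρ = K_2, so ρ = (K_2 − K_1)/31.4 = 83.5253/31.4 = 2.66 g/cm³.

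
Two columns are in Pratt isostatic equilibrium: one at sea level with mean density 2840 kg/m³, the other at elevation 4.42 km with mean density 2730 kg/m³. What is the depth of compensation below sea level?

ρ_ref D = ρ (D + h) → D (ρ_ref − ρ) = ρ h.
D = ρ h/(ρ_ref − ρ) = 2730 × 4.42 km/(2840 − 2730) = 110 km.

110 km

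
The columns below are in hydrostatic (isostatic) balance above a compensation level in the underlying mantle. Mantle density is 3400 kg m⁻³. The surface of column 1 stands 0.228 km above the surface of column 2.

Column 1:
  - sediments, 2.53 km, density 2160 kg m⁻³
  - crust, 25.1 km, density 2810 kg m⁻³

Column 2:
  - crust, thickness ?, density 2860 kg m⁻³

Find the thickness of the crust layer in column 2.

Take the compensation level at the base of the deeper column (depth z_c below the surface of column 1) and equate Σ ρ_i t_i down to z_c; mantle fills any gap and the z_c terms cancel.
Column 1: 2.53×2160 + 25.1×2810 + (z_c − 27.63)×3400
Column 2: 0.228×0 + x×2860 + (z_c − 0.228 − 0 − x)×3400
The z_c×3400 term appears on both sides and cancels. Collect the known terms of each column as K = Σ(ρt)_known − 3400 × (depth of known layers): K_1 = 75995.8 − 3400×27.63 = −17946.2; K_2 = 0 − 3400×(0.228 + 0) = −775.2.
Balance: K_1 = K_2 − x×(3400 − 2860), so x = (K_2 − K_1)/(3400 − 2860) = 17171/540 = 31.8 km.

31.8 km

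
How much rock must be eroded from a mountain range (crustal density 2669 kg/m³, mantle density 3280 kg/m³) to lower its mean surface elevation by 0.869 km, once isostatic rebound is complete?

4.67 km

Net drop Δ = e − u = e − e ρ_c/ρ_m = e (ρ_m − ρ_c)/ρ_m.
e = Δ ρ_m/(ρ_m − ρ_c) = 0.869 km × 3280/611 = 4.67 km.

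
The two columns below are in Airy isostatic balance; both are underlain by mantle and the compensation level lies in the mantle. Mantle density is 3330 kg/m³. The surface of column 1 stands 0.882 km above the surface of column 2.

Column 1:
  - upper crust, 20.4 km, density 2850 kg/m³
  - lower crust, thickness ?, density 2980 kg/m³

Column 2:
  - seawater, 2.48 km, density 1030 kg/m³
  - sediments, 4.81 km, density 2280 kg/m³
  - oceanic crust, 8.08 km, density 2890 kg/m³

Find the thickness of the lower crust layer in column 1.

Take the compensation level at the base of the deeper column (depth z_c below the surface of column 1) and equate Σ ρ_i t_i down to z_c; mantle fills any gap and the z_c terms cancel.
Column 1: 20.4×2850 + x×2980 + (z_c − 20.4 − x)×3330
Column 2: 0.882×0 + 2.48×1030 + 4.81×2280 + 8.08×2890 + (z_c − 0.882 − 15.37)×3330
The z_c×3330 term appears on both sides and cancels. Collect the known terms of each column as K = Σ(ρt)_known − 3330 × (depth of known layers): K_1 = 58140 − 3330×20.4 = −9792; K_2 = 36872.4 − 3330×(0.882 + 15.37) = −17246.76.
Balance: K_1 − x×(3330 − 2980) = K_2, so x = (K_1 − K_2)/(3330 − 2980) = 7454.76/350 = 21.3 km.

21.3 km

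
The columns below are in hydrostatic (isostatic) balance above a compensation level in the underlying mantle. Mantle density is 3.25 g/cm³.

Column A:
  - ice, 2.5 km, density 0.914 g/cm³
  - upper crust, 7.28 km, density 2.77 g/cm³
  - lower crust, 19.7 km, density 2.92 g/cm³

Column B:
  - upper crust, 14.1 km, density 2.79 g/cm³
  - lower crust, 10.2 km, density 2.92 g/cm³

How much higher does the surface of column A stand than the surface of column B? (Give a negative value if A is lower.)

For any compensation level in the mantle, the mantle terms cancel and isostasy reduces to e = (Σt_A − Σt_B) − (Σ(ρt)_A − Σ(ρt)_B) / ρ_m.
Σt_A = 29.48 km; Σt_B = 24.3 km; Σ(ρt)_A = 79.9746; Σ(ρt)_B = 69.123 (in km·g/cm³).
e = (29.48 − 24.3) − (79.9746 − 69.123) / 3.25 = 1.84 km.

1.84 km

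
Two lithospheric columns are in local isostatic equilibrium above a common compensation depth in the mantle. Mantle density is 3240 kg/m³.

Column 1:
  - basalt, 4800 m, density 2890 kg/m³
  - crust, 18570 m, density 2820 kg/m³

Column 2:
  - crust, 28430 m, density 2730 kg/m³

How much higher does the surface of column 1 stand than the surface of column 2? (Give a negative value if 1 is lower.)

−1550 m

For any compensation level in the mantle, the mantle terms cancel and isostasy reduces to e = (Σt_1 − Σt_2) − (Σ(ρt)_1 − Σ(ρt)_2) / ρ_m.
Σt_1 = 23370 m; Σt_2 = 28430 m; Σ(ρt)_1 = 66239400; Σ(ρt)_2 = 77613900 (in m·kg/m³).
e = (23370 − 28430) − (66239400 − 77613900) / 3240 = −1550 m.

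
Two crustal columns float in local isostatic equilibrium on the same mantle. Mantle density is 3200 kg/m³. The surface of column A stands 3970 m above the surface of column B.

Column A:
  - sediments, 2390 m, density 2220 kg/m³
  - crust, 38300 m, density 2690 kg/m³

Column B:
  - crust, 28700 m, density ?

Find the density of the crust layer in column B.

2880 kg/m³

Take the compensation level at the base of the deeper column (depth z_c below the surface of column A) and equate Σ ρ_i t_i down to z_c; mantle fills any gap and the z_c terms cancel.
Column A: 2390×2220 + 38300×2690 + (z_c − 40690)×3200
Column B: 3970×0 + 28700×ρ + (z_c − 3970 − 28700)×3200
The z_c×3200 term appears on both sides and cancels. Collect the known terms of each column as K = Σ(ρt)_known − 3200 × (depth of known layers): K_A = 108332800 − 3200×40690 = −21875200; K_B = 0 − 3200×(3970 + 28700) = −104544000.
Balance: K_A = K_B + 28700×ρ, so ρ = (K_A − K_B)/28700 = 82668800/28700 = 2880 kg/m³.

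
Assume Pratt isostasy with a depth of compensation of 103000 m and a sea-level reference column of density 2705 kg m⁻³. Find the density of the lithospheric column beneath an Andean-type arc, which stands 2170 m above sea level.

2650 kg m⁻³

Pratt balance: ρ_ref D = ρ (D + h).
ρ = ρ_ref D/(D + h) = 2705 × 103000 m/(103000 m + 2170 m) = 2650 kg m⁻³.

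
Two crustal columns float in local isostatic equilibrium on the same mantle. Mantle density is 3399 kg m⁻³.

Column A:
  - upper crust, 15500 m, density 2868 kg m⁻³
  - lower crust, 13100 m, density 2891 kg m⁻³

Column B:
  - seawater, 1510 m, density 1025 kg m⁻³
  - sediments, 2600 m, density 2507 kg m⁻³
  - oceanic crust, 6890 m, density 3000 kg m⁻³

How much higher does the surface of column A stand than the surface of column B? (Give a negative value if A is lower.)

For any compensation level in the mantle, the mantle terms cancel and isostasy reduces to e = (Σt_A − Σt_B) − (Σ(ρt)_A − Σ(ρt)_B) / ρ_m.
Σt_A = 28600 m; Σt_B = 11000 m; Σ(ρt)_A = 82326100; Σ(ρt)_B = 28735950 (in m·kg m⁻³).
e = (28600 − 11000) − (82326100 − 28735950) / 3399 = 1830 m.

1830 m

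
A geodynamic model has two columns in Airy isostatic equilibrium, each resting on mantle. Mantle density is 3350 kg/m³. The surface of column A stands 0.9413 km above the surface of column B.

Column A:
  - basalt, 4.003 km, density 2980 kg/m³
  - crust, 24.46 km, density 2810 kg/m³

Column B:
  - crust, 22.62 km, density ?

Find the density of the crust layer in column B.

Take the compensation level at the base of the deeper column (depth z_c below the surface of column A) and equate Σ ρ_i t_i down to z_c; mantle fills any gap and the z_c terms cancel.
Column A: 4.003×2980 + 24.46×2810 + (z_c − 28.463)×3350
Column B: 0.9413×0 + 22.62×ρ + (z_c − 0.9413 − 22.62)×3350
The z_c×3350 term appears on both sides and cancels. Collect the known terms of each column as K = Σ(ρt)_known − 3350 × (depth of known layers): K_A = 80661.54 − 3350×28.463 = −14689.51; K_B = 0 − 3350×(0.9413 + 22.62) = −78930.355.
Balance: K_A = K_B + 22.62×ρ, so ρ = (K_A − K_B)/22.62 = 64240.8/22.62 = 2840 kg/m³.

2840 kg/m³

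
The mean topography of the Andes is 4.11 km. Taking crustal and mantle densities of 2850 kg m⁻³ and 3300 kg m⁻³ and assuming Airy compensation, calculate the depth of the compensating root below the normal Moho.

Balancing pressure at the compensation depth: the weight of the topography is balanced by the buoyancy of the root, ρ_c h = (ρ_m − ρ_c) r.
r = h · ρ_c / (ρ_m − ρ_c) = 4.11 km × 2850 / (3300 − 2850) = 26 km.

26 km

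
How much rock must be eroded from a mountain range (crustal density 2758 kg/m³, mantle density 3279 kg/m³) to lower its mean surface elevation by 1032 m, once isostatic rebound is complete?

Net drop Δ = e − u = e − e ρ_c/ρ_m = e (ρ_m − ρ_c)/ρ_m.
e = Δ ρ_m/(ρ_m − ρ_c) = 1032 m × 3279/521 = 6500 m.

6500 m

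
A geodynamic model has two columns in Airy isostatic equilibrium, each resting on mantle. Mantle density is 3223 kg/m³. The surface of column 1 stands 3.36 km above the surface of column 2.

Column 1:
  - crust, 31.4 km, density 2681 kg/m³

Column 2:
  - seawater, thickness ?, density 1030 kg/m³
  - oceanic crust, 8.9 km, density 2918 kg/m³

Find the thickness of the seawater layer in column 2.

Take the compensation level at the base of the deeper column (depth z_c below the surface of column 1) and equate Σ ρ_i t_i down to z_c; mantle fills any gap and the z_c terms cancel.
Column 1: 31.4×2681 + (z_c − 31.4)×3223
Column 2: 3.36×0 + x×1030 + 8.9×2918 + (z_c − 3.36 − 8.9 − x)×3223
The z_c×3223 term appears on both sides and cancels. Collect the known terms of each column as K = Σ(ρt)_known − 3223 × (depth of known layers): K_1 = 84183.4 − 3223×31.4 = −17018.8; K_2 = 25970.2 − 3223×(3.36 + 8.9) = −13543.78.
Balance: K_1 = K_2 − x×(3223 − 1030), so x = (K_2 − K_1)/(3223 − 1030) = 3475.02/2193 = 1.58 km.

1.58 km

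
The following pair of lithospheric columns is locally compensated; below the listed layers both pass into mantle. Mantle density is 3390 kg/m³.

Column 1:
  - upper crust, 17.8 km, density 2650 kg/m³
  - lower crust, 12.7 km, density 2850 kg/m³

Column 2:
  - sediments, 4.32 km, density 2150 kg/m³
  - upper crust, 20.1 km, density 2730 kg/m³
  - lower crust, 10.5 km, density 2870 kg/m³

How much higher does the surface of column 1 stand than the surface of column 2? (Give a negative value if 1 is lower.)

−1.2 km

For any compensation level in the mantle, the mantle terms cancel and isostasy reduces to e = (Σt_1 − Σt_2) − (Σ(ρt)_1 − Σ(ρt)_2) / ρ_m.
Σt_1 = 30.5 km; Σt_2 = 34.92 km; Σ(ρt)_1 = 83365; Σ(ρt)_2 = 94296 (in km·kg/m³).
e = (30.5 − 34.92) − (83365 − 94296) / 3390 = −1.2 km.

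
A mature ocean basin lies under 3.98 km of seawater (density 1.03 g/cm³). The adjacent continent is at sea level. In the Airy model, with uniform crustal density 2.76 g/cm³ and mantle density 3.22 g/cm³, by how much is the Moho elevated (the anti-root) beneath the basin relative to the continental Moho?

For local isostatic compensation: replacing crust with seawater at the top is compensated by replacing crust with mantle at the base: d (ρ_c − ρ_w) = a (ρ_m − ρ_c).
a = d (ρ_c − ρ_w)/(ρ_m − ρ_c) = 3.98 km × 1.73/0.46 = 15 km.

15 km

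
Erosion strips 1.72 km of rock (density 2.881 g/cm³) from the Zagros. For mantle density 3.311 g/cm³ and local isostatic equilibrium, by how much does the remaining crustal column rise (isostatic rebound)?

1.5 km

Unloading: uplift u = e ρ_c/ρ_m = 1.72 km × 2.881/3.311 = 1.5 km.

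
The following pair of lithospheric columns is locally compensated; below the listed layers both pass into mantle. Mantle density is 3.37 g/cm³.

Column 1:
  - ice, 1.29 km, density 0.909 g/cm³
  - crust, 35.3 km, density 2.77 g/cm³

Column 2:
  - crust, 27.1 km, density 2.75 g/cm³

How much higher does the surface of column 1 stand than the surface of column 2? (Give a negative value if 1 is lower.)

For any compensation level in the mantle, the mantle terms cancel and isostasy reduces to e = (Σt_1 − Σt_2) − (Σ(ρt)_1 − Σ(ρt)_2) / ρ_m.
Σt_1 = 36.59 km; Σt_2 = 27.1 km; Σ(ρt)_1 = 98.95361; Σ(ρt)_2 = 74.525 (in km·g/cm³).
e = (36.59 − 27.1) − (98.95361 − 74.525) / 3.37 = 2.24 km.

2.24 km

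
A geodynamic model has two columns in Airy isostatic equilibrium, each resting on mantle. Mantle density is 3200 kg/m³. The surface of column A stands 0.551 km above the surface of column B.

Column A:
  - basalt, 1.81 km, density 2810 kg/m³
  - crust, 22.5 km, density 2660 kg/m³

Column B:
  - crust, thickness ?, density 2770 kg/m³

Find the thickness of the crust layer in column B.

Take the compensation level at the base of the deeper column (depth z_c below the surface of column A) and equate Σ ρ_i t_i down to z_c; mantle fills any gap and the z_c terms cancel.
Column A: 1.81×2810 + 22.5×2660 + (z_c − 24.31)×3200
Column B: 0.551×0 + x×2770 + (z_c − 0.551 − 0 − x)×3200
The z_c×3200 term appears on both sides and cancels. Collect the known terms of each column as K = Σ(ρt)_known − 3200 × (depth of known layers): K_A = 64936.1 − 3200×24.31 = −12855.9; K_B = 0 − 3200×(0.551 + 0) = −1763.2.
Balance: K_A = K_B − x×(3200 − 2770), so x = (K_B − K_A)/(3200 − 2770) = 11092.7/430 = 25.8 km.

25.8 km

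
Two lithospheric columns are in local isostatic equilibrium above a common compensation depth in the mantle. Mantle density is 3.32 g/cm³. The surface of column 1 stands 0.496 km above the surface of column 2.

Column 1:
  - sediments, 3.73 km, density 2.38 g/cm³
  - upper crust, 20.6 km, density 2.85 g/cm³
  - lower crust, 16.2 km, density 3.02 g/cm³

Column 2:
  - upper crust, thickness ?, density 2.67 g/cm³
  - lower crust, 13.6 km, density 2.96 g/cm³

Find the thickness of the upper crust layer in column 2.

Take the compensation level at the base of the deeper column (depth z_c below the surface of column 1) and equate Σ ρ_i t_i down to z_c; mantle fills any gap and the z_c terms cancel.
Column 1: 3.73×2.38 + 20.6×2.85 + 16.2×3.02 + (z_c − 40.53)×3.32
Column 2: 0.496×0 + x×2.67 + 13.6×2.96 + (z_c − 0.496 − 13.6 − x)×3.32
The z_c×3.32 term appears on both sides and cancels. Collect the known terms of each column as K = Σ(ρt)_known − 3.32 × (depth of known layers): K_1 = 116.5114 − 3.32×40.53 = −18.0482; K_2 = 40.256 − 3.32×(0.496 + 13.6) = −6.54272.
Balance: K_1 = K_2 − x×(3.32 − 2.67), so x = (K_2 − K_1)/(3.32 − 2.67) = 11.5055/0.65 = 17.7 km.

17.7 km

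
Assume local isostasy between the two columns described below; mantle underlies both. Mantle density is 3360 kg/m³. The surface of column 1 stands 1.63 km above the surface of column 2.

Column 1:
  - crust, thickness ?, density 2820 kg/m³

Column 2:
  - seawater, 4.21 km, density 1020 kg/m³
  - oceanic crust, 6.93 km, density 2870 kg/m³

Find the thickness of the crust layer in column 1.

34.7 km

Take the compensation level at the base of the deeper column (depth z_c below the surface of column 1) and equate Σ ρ_i t_i down to z_c; mantle fills any gap and the z_c terms cancel.
Column 1: x×2820 + (z_c − 0 − x)×3360
Column 2: 1.63×0 + 4.21×1020 + 6.93×2870 + (z_c − 1.63 − 11.14)×3360
The z_c×3360 term appears on both sides and cancels. Collect the known terms of each column as K = Σ(ρt)_known − 3360 × (depth of known layers): K_1 = 0 − 3360×0 = 0; K_2 = 24183.3 − 3360×(1.63 + 11.14) = −18723.9.
Balance: K_1 − x×(3360 − 2820) = K_2, so x = (K_1 − K_2)/(3360 − 2820) = 18723.9/540 = 34.7 km.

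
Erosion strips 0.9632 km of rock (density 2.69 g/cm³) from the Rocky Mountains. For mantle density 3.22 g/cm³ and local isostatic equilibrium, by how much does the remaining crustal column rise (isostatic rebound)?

Unloading: uplift u = e ρ_c/ρ_m = 0.9632 km × 2.69/3.22 = 0.805 km.

0.805 km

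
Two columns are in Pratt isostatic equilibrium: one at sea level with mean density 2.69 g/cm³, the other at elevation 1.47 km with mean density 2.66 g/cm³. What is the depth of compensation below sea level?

ρ_ref D = ρ (D + h) → D (ρ_ref − ρ) = ρ h.
D = ρ h/(ρ_ref − ρ) = 2.66 × 1.47 km/(2.69 − 2.66) = 130 km.

130 km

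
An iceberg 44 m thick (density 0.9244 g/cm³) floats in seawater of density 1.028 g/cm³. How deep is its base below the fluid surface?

Draft d = t ρ_obj/ρ_fluid = 44 m × 0.9244/1.028 = 39.6 m.

39.6 m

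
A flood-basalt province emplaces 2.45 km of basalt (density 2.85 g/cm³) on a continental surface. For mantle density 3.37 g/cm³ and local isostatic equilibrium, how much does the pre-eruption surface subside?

2.07 km

Subaerial loading: s = t ρ_load / ρ_m.
s = 2.45 km × 2.85/3.37 = 2.07 km.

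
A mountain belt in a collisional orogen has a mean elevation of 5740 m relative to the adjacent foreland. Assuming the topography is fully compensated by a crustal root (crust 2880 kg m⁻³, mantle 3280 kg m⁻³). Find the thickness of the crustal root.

Equating mass per unit area of the two columns: the weight of the topography is balanced by the buoyancy of the root, ρ_c h = (ρ_m − ρ_c) r.
r = h · ρ_c / (ρ_m − ρ_c) = 5740 m × 2880 / (3280 − 2880) = 41300 m.

41300 m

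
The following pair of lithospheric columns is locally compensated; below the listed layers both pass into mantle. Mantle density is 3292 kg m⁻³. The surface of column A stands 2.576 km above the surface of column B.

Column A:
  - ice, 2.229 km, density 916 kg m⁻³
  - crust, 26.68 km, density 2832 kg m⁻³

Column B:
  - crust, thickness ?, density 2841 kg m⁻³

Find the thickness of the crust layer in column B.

20.2 km

Take the compensation level at the base of the deeper column (depth z_c below the surface of column A) and equate Σ ρ_i t_i down to z_c; mantle fills any gap and the z_c terms cancel.
Column A: 2.229×916 + 26.68×2832 + (z_c − 28.909)×3292
Column B: 2.576×0 + x×2841 + (z_c − 2.576 − 0 − x)×3292
The z_c×3292 term appears on both sides and cancels. Collect the known terms of each column as K = Σ(ρt)_known − 3292 × (depth of known layers): K_A = 77599.524 − 3292×28.909 = −17568.904; K_B = 0 − 3292×(2.576 + 0) = −8480.192.
Balance: K_A = K_B − x×(3292 − 2841), so x = (K_B − K_A)/(3292 − 2841) = 9088.71/451 = 20.2 km.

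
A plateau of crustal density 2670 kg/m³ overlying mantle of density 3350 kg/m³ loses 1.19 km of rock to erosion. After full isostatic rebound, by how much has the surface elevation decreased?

Rebound u = e ρ_c/ρ_m = 1.19 km × 2670/3350 = 0.9484 km.
Net surface drop = e − u = 1.19 km − 0.9484 km = e (ρ_m − ρ_c)/ρ_m = 0.242 km.

0.242 km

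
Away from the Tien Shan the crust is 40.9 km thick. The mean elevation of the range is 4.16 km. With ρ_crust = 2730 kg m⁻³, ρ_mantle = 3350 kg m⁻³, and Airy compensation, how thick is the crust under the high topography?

63.4 km

Root depth r = h ρ_c / (ρ_m − ρ_c) = 4.16 km × 2730 / 620 = 18.32 km.
Total thickness = T + h + r = 40.9 km + 4.16 km + 18.32 km = 63.4 km.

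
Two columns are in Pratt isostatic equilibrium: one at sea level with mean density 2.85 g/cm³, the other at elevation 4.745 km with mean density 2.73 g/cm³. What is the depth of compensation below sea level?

108 km

ρ_ref D = ρ (D + h) → D (ρ_ref − ρ) = ρ h.
D = ρ h/(ρ_ref − ρ) = 2.73 × 4.745 km/(2.85 − 2.73) = 108 km.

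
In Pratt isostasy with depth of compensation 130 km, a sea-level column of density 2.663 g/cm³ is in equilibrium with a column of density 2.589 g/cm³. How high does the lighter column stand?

3.72 km

ρ_ref D = ρ (D + h) → h = D (ρ_ref − ρ)/ρ.
h = 130 km × (2.663 − 2.589)/2.589 = 3.72 km.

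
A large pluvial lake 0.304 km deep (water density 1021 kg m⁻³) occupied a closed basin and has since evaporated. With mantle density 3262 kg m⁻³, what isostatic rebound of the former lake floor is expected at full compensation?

u = d ρ_w/ρ_m = 0.304 km × 1021/3262 = 0.0952 km.

0.0952 km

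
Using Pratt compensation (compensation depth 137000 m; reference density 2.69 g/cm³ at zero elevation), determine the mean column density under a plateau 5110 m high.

2.59 g/cm³

Pratt balance: ρ_ref D = ρ (D + h).
ρ = ρ_ref D/(D + h) = 2.69 × 137000 m/(137000 m + 5110 m) = 2.59 g/cm³.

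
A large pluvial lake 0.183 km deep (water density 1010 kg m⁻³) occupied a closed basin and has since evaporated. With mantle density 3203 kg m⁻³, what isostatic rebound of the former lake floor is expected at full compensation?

u = d ρ_w/ρ_m = 0.183 km × 1010/3203 = 0.0577 km.

0.0577 km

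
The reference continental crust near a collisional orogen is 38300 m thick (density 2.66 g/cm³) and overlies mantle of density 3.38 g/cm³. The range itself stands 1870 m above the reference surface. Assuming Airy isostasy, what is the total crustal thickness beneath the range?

Root depth r = h ρ_c / (ρ_m − ρ_c) = 1870 m × 2.66 / 0.72 = 6909 m.
Total thickness = T + h + r = 38300 m + 1870 m + 6909 m = 47100 m.

47100 m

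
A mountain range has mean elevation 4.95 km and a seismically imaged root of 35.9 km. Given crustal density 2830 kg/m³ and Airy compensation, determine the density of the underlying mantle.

Airy balance: ρ_c h = (ρ_m − ρ_c) r → ρ_m = ρ_c (1 + h/r).
ρ_m = 2830 × (1 + 4.95 km/35.9 km) = 3220 kg/m³.

3220 kg/m³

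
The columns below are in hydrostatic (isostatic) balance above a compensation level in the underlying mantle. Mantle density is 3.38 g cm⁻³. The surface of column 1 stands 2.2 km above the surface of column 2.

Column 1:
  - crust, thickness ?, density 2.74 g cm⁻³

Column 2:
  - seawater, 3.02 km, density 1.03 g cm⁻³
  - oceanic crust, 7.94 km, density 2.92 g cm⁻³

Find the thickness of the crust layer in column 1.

Take the compensation level at the base of the deeper column (depth z_c below the surface of column 1) and equate Σ ρ_i t_i down to z_c; mantle fills any gap and the z_c terms cancel.
Column 1: x×2.74 + (z_c − 0 − x)×3.38
Column 2: 2.2×0 + 3.02×1.03 + 7.94×2.92 + (z_c − 2.2 − 10.96)×3.38
The z_c×3.38 term appears on both sides and cancels. Collect the known terms of each column as K = Σ(ρt)_known − 3.38 × (depth of known layers): K_1 = 0 − 3.38×0 = 0; K_2 = 26.2954 − 3.38×(2.2 + 10.96) = −18.1854.
Balance: K_1 − x×(3.38 − 2.74) = K_2, so x = (K_1 − K_2)/(3.38 − 2.74) = 18.1854/0.64 = 28.4 km.

28.4 km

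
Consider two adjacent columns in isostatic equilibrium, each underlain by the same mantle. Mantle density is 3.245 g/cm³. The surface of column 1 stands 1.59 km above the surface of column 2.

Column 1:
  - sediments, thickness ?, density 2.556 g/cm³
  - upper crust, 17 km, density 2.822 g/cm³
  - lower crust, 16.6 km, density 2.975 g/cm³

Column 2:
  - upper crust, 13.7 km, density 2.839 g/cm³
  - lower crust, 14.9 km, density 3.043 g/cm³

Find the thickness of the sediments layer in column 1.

Take the compensation level at the base of the deeper column (depth z_c below the surface of column 1) and equate Σ ρ_i t_i down to z_c; mantle fills any gap and the z_c terms cancel.
Column 1: x×2.556 + 17×2.822 + 16.6×2.975 + (z_c − 33.6 − x)×3.245
Column 2: 1.59×0 + 13.7×2.839 + 14.9×3.043 + (z_c − 1.59 − 28.6)×3.245
The z_c×3.245 term appears on both sides and cancels. Collect the known terms of each column as K = Σ(ρt)_known − 3.245 × (depth of known layers): K_1 = 97.359 − 3.245×33.6 = −11.673; K_2 = 84.235 − 3.245×(1.59 + 28.6) = −13.73155.
Balance: K_1 − x×(3.245 − 2.556) = K_2, so x = (K_1 − K_2)/(3.245 − 2.556) = 2.05855/0.689 = 2.99 km.

2.99 km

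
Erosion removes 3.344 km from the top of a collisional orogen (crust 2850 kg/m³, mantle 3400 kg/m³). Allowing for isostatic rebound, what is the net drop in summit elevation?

0.541 km

Rebound u = e ρ_c/ρ_m = 3.344 km × 2850/3400 = 2.803 km.
Net surface drop = e − u = 3.344 km − 2.803 km = e (ρ_m − ρ_c)/ρ_m = 0.541 km.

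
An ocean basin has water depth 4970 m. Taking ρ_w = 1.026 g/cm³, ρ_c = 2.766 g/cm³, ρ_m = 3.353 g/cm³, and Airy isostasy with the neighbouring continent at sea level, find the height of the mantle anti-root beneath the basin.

14700 m

Isostatic balance requires: replacing crust with seawater at the top is compensated by replacing crust with mantle at the base: d (ρ_c − ρ_w) = a (ρ_m − ρ_c).
a = d (ρ_c − ρ_w)/(ρ_m − ρ_c) = 4970 m × 1.74/0.587 = 14700 m.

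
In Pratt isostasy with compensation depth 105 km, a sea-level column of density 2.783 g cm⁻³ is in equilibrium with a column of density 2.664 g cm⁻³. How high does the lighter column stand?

ρ_ref D = ρ (D + h) → h = D (ρ_ref − ρ)/ρ.
h = 105 km × (2.783 − 2.664)/2.664 = 4.69 km.

4.69 km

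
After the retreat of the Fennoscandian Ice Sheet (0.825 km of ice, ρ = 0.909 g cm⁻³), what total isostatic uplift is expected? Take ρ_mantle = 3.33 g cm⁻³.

0.225 km

Removing the load lets mantle flow back in; uplift u satisfies ρ_ice t = ρ_m u.
u = t ρ_ice/ρ_m = 0.825 km × 0.909/3.33 = 0.225 km.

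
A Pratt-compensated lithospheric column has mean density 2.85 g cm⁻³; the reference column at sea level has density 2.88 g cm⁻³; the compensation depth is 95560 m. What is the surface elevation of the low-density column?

ρ_ref D = ρ (D + h) → h = D (ρ_ref − ρ)/ρ.
h = 95560 m × (2.88 − 2.85)/2.85 = 1010 m.

1010 m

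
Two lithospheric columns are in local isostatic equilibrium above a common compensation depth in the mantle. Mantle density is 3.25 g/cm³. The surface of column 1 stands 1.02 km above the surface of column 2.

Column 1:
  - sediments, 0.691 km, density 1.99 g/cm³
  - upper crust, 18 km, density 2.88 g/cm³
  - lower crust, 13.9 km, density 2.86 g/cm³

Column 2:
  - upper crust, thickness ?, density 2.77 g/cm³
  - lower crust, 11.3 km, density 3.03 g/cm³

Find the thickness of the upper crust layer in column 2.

14.9 km

Take the compensation level at the base of the deeper column (depth z_c below the surface of column 1) and equate Σ ρ_i t_i down to z_c; mantle fills any gap and the z_c terms cancel.
Column 1: 0.691×1.99 + 18×2.88 + 13.9×2.86 + (z_c − 32.591)×3.25
Column 2: 1.02×0 + x×2.77 + 11.3×3.03 + (z_c − 1.02 − 11.3 − x)×3.25
The z_c×3.25 term appears on both sides and cancels. Collect the known terms of each column as K = Σ(ρt)_known − 3.25 × (depth of known layers): K_1 = 92.96909 − 3.25×32.591 = −12.95166; K_2 = 34.239 − 3.25×(1.02 + 11.3) = −5.801.
Balance: K_1 = K_2 − x×(3.25 − 2.77), so x = (K_2 − K_1)/(3.25 − 2.77) = 7.15066/0.48 = 14.9 km.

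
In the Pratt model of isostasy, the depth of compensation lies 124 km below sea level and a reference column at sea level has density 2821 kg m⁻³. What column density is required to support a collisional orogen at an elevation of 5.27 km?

2710 kg m⁻³

Pratt balance: ρ_ref D = ρ (D + h).
ρ = ρ_ref D/(D + h) = 2821 × 124 km/(124 km + 5.27 km) = 2710 kg m⁻³.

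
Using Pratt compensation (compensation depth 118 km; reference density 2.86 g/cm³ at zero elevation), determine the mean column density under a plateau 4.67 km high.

Pratt balance: ρ_ref D = ρ (D + h).
ρ = ρ_ref D/(D + h) = 2.86 × 118 km/(118 km + 4.67 km) = 2.75 g/cm³.

2.75 g/cm³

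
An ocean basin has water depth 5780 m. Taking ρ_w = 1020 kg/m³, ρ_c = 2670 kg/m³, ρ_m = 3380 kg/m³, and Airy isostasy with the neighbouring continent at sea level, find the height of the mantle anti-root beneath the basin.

Equating mass per unit area of the two columns: replacing crust with seawater at the top is compensated by replacing crust with mantle at the base: d (ρ_c − ρ_w) = a (ρ_m − ρ_c).
a = d (ρ_c − ρ_w)/(ρ_m − ρ_c) = 5780 m × 1650/710 = 13400 m.

13400 m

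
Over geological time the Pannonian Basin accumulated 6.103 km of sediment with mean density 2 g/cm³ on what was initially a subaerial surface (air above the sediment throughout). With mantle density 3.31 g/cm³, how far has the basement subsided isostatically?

Subaerial load: s = t ρ_sed / ρ_m = 6.103 km × 2/3.31 = 3.69 km.

3.69 km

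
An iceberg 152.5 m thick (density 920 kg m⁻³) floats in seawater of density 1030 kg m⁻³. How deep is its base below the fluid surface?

Draft d = t ρ_obj/ρ_fluid = 152.5 m × 920/1030 = 136 m.

136 m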